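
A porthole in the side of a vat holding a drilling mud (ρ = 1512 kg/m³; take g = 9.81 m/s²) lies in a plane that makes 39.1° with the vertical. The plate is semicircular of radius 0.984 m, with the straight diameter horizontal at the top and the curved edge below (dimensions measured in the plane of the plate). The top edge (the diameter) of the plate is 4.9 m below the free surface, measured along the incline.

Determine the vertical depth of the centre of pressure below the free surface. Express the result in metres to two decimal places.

h_p = 4.14 m

γ = ρg = 1512 × 9.81 / 1000 = 14.83272 kN/m³.
The plate makes 39.1° with the vertical, i.e. θ = 90° − 39.1° = 50.9° to the horizontal. Measuring y along the incline from the free-surface line, vertical depth h = y·sinθ with sinθ = 0.776046.
The centroid of a semicircle lies 4r/(3π) = 0.417623 m from the diameter, here below the top edge, so y_c = 4.9 + 0.417623 = 5.31762 m and h_c = 5.31762 × 0.776046 = 4.12672 m.
A = πr²/2 = π × 0.984²/2 = 1.52093 m².
Resultant F = γ·h_c·A = 14.83272 × 4.12672 × 1.52093 = 93.0969 kN.
I_c = (π/8 − 8/(9π))·r⁴ = 0.109757 × 0.984⁴ = 0.102899 m⁴.
Centre of pressure: y_p = y_c + I_c/(y_c·A) = 5.31762 + 0.102899/(5.31762 × 1.52093) = 5.31762 + 0.0127229 = 5.33034 m along the plane.
Vertically, h_p = y_p·sinθ = 5.33034 × 0.776046 = 4.13659 m.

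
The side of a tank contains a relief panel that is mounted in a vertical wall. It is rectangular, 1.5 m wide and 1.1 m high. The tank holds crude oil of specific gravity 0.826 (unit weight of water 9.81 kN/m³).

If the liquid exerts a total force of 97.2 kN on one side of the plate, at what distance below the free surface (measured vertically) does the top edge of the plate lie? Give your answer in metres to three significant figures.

d_top ≈ 6.72 m

γ = 0.826 × 9.81 = 8.10306 kN/m³.
A = 1.5 × 1.1 = 1.65 m².
From F = γ·h_c·A, the centroid depth is h_c = 97.2/(8.10306 × 1.65) = 7.26998 m.
The centroid lies 1.1/2 = 0.55 m below the top edge, so the top edge sits at h_top = 7.26998 − 0.55 = 6.71998 m below the surface.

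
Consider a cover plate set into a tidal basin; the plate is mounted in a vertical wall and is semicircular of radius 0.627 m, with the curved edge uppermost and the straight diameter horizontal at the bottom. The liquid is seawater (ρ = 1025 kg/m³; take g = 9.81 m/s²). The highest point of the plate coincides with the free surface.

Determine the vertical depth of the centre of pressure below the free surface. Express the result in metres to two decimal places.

h_p = 0.44 m

γ = ρg = 1025 × 9.81 / 1000 = 10.05525 kN/m³.
The centroid lies 4r/(3π) = 0.266107 m above the diameter, so r − 4r/(3π) = 0.627 − 0.266107 = 0.360893 m below the topmost point, so the centroid depth is h_c = 0.360893 m.
A = πr²/2 = π × 0.627²/2 = 0.617526 m².
Resultant F = γ·h_c·A = 10.05525 × 0.360893 × 0.617526 = 2.24092 kN.
I_c = (π/8 − 8/(9π))·r⁴ = 0.109757 × 0.627⁴ = 0.016963 m⁴.
Centre of pressure: y_p = y_c + I_c/(y_c·A) = 0.360893 + 0.016963/(0.360893 × 0.617526) = 0.360893 + 0.0761148 = 0.437008 m along the plane.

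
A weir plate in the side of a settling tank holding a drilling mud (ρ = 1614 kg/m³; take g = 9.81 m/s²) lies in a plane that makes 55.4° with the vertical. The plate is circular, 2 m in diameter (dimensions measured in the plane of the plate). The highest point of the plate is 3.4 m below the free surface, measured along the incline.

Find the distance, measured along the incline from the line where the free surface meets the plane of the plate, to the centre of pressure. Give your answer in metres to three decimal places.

γ = ρg = 1614 × 9.81 / 1000 = 15.83334 kN/m³.
The plate makes 55.4° with the vertical, i.e. θ = 90° − 55.4° = 34.6° to the horizontal. Measuring y along the incline from the free-surface line, vertical depth h = y·sinθ with sinθ = 0.567844.
The centroid is at the centre, 1 m below the top of the plate, so y_c = 3.4 + 1 = 4.4 m and h_c = 4.4 × 0.567844 = 2.49851 m.
A = π(1)² = 3.14159 m².
Resultant F = γ·h_c·A = 15.83334 × 2.49851 × 3.14159 = 124.281 kN.
I_c = πr⁴/4 = π × 1⁴/4 = 0.785398 m⁴.
Centre of pressure: y_p = y_c + I_c/(y_c·A) = 4.4 + 0.785398/(4.4 × 3.14159) = 4.4 + 0.0568182 = 4.45682 m along the plane.

y_p = 4.457 m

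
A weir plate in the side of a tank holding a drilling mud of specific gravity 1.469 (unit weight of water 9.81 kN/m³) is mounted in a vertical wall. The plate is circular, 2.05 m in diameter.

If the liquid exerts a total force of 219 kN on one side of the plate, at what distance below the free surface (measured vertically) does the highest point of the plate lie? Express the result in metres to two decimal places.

d_top ≈ 3.58 m

γ = 1.469 × 9.81 = 14.41089 kN/m³.
A = π(1.025)² = 3.30064 m².
From F = γ·h_c·A, the centroid depth is h_c = 219/(14.41089 × 3.30064) = 4.60421 m.
The centroid is at the centre, 1.025 m below the top of the plate, so the highest point sits at h_top = 4.60421 − 1.025 = 3.57921 m below the surface.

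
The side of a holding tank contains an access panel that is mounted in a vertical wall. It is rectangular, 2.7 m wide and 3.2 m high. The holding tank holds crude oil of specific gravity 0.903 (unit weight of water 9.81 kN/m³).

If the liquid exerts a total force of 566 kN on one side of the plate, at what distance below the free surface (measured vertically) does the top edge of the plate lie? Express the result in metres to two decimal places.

γ = 0.903 × 9.81 = 8.85843 kN/m³.
A = 2.7 × 3.2 = 8.64 m².
From F = γ·h_c·A, the centroid depth is h_c = 566/(8.85843 × 8.64) = 7.39513 m.
The centroid lies 3.2/2 = 1.6 m below the top edge, so the top edge sits at h_top = 7.39513 − 1.6 = 5.79513 m below the surface.

d_top ≈ 5.80 m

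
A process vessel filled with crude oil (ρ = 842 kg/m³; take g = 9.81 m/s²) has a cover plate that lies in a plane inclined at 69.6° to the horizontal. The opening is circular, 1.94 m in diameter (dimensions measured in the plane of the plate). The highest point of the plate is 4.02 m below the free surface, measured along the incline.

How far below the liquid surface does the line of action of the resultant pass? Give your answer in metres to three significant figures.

γ = ρg = 842 × 9.81 / 1000 = 8.26002 kN/m³.
Let θ = 69.6° be the plate's angle to the horizontal; measure y along the incline from where the plane meets the free surface. Vertical depth h = y·sinθ with sinθ = 0.937282.
The centroid is at the centre, 0.97 m below the top of the plate, so y_c = 4.02 + 0.97 = 4.99 m and h_c = 4.99 × 0.937282 = 4.67704 m.
A = π(0.97)² = 2.95592 m².
Resultant F = γ·h_c·A = 8.26002 × 4.67704 × 2.95592 = 114.194 kN.
I_c = πr⁴/4 = π × 0.97⁴/4 = 0.695307 m⁴.
Centre of pressure: y_p = y_c + I_c/(y_c·A) = 4.99 + 0.695307/(4.99 × 2.95592) = 4.99 + 0.0471393 = 5.03714 m along the plane.
Vertically, h_p = y_p·sinθ = 5.03714 × 0.937282 = 4.72122 m.

h_p = 4.72 m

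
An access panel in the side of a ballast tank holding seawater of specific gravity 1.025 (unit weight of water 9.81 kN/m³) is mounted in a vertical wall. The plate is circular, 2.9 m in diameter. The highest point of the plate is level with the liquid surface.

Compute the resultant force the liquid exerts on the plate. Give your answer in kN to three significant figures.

F ≈ 96.3 kN

γ = 1.025 × 9.81 = 10.05525 kN/m³.
The centroid is at the centre, 1.45 m below the top of the plate, so the centroid depth is h_c = 1.45 m.
A = π(1.45)² = 6.6052 m².
Resultant F = γ·h_c·A = 10.05525 × 1.45 × 6.6052 = 96.3046 kN.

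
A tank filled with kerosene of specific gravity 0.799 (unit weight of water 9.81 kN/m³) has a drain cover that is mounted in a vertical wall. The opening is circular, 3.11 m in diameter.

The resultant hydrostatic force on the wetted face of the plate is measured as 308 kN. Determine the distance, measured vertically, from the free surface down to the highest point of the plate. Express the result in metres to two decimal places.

γ = 0.799 × 9.81 = 7.83819 kN/m³.
A = π(1.555)² = 7.59645 m².
From F = γ·h_c·A, the centroid depth is h_c = 308/(7.83819 × 7.59645) = 5.17278 m.
The centroid is at the centre, 1.555 m below the top of the plate, so the highest point sits at h_top = 5.17278 − 1.555 = 3.61778 m below the surface.

d_top ≈ 3.62 m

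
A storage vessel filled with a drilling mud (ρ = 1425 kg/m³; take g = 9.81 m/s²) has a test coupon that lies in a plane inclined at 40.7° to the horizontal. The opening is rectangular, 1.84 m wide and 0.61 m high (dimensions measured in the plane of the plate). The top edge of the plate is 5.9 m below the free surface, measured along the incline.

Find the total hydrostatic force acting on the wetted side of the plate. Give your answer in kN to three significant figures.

γ = ρg = 1425 × 9.81 / 1000 = 13.97925 kN/m³.
Let θ = 40.7° be the plate's angle to the horizontal; measure y along the incline from where the plane meets the free surface. Vertical depth h = y·sinθ with sinθ = 0.652098.
The centroid lies 0.61/2 = 0.305 m below the top edge, so y_c = 5.9 + 0.305 = 6.205 m and h_c = 6.205 × 0.652098 = 4.04627 m.
A = 1.84 × 0.61 = 1.1224 m².
Resultant F = γ·h_c·A = 13.97925 × 4.04627 × 1.1224 = 63.4872 kN.

F ≈ 63.5 kN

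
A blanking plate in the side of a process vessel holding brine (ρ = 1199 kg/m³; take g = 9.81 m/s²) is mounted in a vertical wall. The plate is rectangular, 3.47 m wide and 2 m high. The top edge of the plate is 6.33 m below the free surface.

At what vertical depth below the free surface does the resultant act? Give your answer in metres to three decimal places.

h_p = 7.375 m

γ = ρg = 1199 × 9.81 / 1000 = 11.76219 kN/m³.
The centroid lies 2/2 = 1 m below the top edge, so the centroid depth is h_c = 6.33 + 1 = 7.33 m.
A = 3.47 × 2 = 6.94 m².
Resultant F = γ·h_c·A = 11.76219 × 7.33 × 6.94 = 598.345 kN.
I_c = b·h³/12 = 3.47 × 2³/12 = 2.31333 m⁴.
Centre of pressure: y_p = y_c + I_c/(y_c·A) = 7.33 + 2.31333/(7.33 × 6.94) = 7.33 + 0.0454752 = 7.37548 m along the plane.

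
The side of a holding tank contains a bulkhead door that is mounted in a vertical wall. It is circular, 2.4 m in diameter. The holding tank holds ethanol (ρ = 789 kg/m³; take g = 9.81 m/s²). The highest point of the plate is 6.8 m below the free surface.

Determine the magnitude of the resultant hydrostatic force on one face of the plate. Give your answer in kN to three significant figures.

F ≈ 280 kN

γ = ρg = 789 × 9.81 / 1000 = 7.74009 kN/m³.
The centroid is at the centre, 1.2 m below the top of the plate, so the centroid depth is h_c = 6.8 + 1.2 = 8 m.
A = π(1.2)² = 4.52389 m².
Resultant F = γ·h_c·A = 7.74009 × 8 × 4.52389 = 280.123 kN.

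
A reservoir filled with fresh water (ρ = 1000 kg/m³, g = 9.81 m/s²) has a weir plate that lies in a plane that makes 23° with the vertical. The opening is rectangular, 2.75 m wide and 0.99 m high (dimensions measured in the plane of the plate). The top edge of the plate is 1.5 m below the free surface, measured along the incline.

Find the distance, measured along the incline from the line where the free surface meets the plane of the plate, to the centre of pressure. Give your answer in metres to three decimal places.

y_p = 2.036 m

γ = ρg = 1000 × 9.81 = 9810 N/m³ = 9.81 kN/m³.
The plate makes 23° with the vertical, i.e. θ = 90° − 23° = 67° to the horizontal. Measuring y along the incline from the free-surface line, vertical depth h = y·sinθ with sinθ = 0.920505.
The centroid lies 0.99/2 = 0.495 m below the top edge, so y_c = 1.5 + 0.495 = 1.995 m and h_c = 1.995 × 0.920505 = 1.83641 m.
A = 2.75 × 0.99 = 2.7225 m².
Resultant F = γ·h_c·A = 9.81 × 1.83641 × 2.7225 = 49.0463 kN.
I_c = b·h³/12 = 2.75 × 0.99³/12 = 0.22236 m⁴.
Centre of pressure: y_p = y_c + I_c/(y_c·A) = 1.995 + 0.22236/(1.995 × 2.7225) = 1.995 + 0.0409398 = 2.03594 m along the plane.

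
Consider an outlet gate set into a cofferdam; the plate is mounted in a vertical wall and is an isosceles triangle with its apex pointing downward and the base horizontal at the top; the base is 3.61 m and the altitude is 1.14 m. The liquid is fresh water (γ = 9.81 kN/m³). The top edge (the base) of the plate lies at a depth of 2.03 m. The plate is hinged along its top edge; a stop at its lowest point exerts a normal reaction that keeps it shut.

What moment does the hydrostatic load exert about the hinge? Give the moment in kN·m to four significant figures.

γ = 9.81 kN/m³.
With the apex down, the centroid sits h/3 = 1.14/3 = 0.38 m below the base (the top edge), so the centroid depth is h_c = 2.03 + 0.38 = 2.41 m.
A = ½ × 3.61 × 1.14 = 2.0577 m².
Resultant F = γ·h_c·A = 9.81 × 2.41 × 2.0577 = 48.6483 kN.
I_c = b·h³/36 = 3.61 × 1.14³/36 = 0.148566 m⁴.
Centre of pressure: y_p = y_c + I_c/(y_c·A) = 2.41 + 0.148566/(2.41 × 2.0577) = 2.41 + 0.0299585 = 2.43996 m along the plane.
The resultant acts 0.38 + 0.0299585 = 0.409959 m (along the plate) below the hinge at the top edge, so the moment about the hinge is M = F × 0.409959 = 48.6483 × 0.409959 = 19.9438 kN·m.

M ≈ 19.94 kN·m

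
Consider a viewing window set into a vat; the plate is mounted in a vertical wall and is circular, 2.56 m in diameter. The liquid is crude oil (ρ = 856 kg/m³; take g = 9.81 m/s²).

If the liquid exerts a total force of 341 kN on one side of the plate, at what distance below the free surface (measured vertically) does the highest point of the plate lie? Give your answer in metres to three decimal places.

d_top ≈ 6.609 m

γ = ρg = 856 × 9.81 / 1000 = 8.39736 kN/m³.
A = π(1.28)² = 5.14719 m².
From F = γ·h_c·A, the centroid depth is h_c = 341/(8.39736 × 5.14719) = 7.88935 m.
The centroid is at the centre, 1.28 m below the top of the plate, so the highest point sits at h_top = 7.88935 − 1.28 = 6.60935 m below the surface.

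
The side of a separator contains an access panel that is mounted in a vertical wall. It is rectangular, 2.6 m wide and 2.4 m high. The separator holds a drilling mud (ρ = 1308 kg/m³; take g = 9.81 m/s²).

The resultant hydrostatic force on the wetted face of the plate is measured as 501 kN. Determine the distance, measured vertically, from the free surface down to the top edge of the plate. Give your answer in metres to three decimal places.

d_top ≈ 5.057 m

γ = ρg = 1308 × 9.81 / 1000 = 12.83148 kN/m³.
A = 2.6 × 2.4 = 6.24 m².
From F = γ·h_c·A, the centroid depth is h_c = 501/(12.83148 × 6.24) = 6.25715 m.
The centroid lies 2.4/2 = 1.2 m below the top edge, so the top edge sits at h_top = 6.25715 − 1.2 = 5.05715 m below the surface.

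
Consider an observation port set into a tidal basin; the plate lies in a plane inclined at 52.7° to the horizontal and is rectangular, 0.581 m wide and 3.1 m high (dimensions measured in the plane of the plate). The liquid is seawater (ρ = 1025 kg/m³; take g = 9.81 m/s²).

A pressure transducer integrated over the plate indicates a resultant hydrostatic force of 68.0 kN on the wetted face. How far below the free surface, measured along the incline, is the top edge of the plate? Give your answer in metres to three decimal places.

γ = ρg = 1025 × 9.81 / 1000 = 10.05525 kN/m³.
A = 0.581 × 3.1 = 1.8011 m².
From F = γ·h_c·A, the centroid depth is h_c = 68.0/(10.05525 × 1.8011) = 3.75473 m.
Let θ = 52.7° be the plate's angle to the horizontal; measure y along the incline from where the plane meets the free surface. Vertical depth h = y·sinθ with sinθ = 0.795473.
Along the incline, y_c = h_c/sinθ = 3.75473/0.795473 = 4.72012 m.
The centroid lies 3.1/2 = 1.55 m below the top edge, so the top edge sits at y_top = 4.72012 − 1.55 = 3.17012 m along the incline.

y_top ≈ 3.170 m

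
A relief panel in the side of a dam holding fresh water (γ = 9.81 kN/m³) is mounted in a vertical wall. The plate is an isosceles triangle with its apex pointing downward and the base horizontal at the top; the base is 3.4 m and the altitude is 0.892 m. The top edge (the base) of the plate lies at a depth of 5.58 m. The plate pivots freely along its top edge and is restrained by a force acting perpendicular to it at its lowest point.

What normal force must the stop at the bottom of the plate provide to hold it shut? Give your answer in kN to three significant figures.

P ≈ 29.9 kN

γ = 9.81 kN/m³.
With the apex down, the centroid sits h/3 = 0.892/3 = 0.297333 m below the base (the top edge), so the centroid depth is h_c = 5.58 + 0.297333 = 5.87733 m.
A = ½ × 3.4 × 0.892 = 1.5164 m².
Resultant F = γ·h_c·A = 9.81 × 5.87733 × 1.5164 = 87.4305 kN.
I_c = b·h³/36 = 3.4 × 0.892³/36 = 0.0670303 m⁴.
Centre of pressure: y_p = y_c + I_c/(y_c·A) = 5.87733 + 0.0670303/(5.87733 × 1.5164) = 5.87733 + 0.00752103 = 5.88485 m along the plane.
The resultant acts 0.297333 + 0.00752103 = 0.304854 m (along the plate) below the hinge at the top edge, so the moment about the hinge is M = F × 0.304854 = 87.4305 × 0.304854 = 26.6535 kN·m.
A normal force at the bottom, 0.892 m from the hinge, must supply this moment: P = 26.6535/0.892 = 29.8806 kN.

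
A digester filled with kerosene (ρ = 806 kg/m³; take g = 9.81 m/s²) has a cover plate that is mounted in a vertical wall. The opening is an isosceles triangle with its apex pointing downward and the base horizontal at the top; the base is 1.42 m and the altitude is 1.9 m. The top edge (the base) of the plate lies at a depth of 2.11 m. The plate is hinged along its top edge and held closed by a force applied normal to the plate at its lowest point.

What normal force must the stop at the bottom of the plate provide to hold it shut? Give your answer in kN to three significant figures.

P ≈ 10.9 kN

γ = ρg = 806 × 9.81 / 1000 = 7.90686 kN/m³.
With the apex down, the centroid sits h/3 = 1.9/3 = 0.633333 m below the base (the top edge), so the centroid depth is h_c = 2.11 + 0.633333 = 2.74333 m.
A = ½ × 1.42 × 1.9 = 1.349 m².
Resultant F = γ·h_c·A = 7.90686 × 2.74333 × 1.349 = 29.2613 kN.
I_c = b·h³/36 = 1.42 × 1.9³/36 = 0.270549 m⁴.
Centre of pressure: y_p = y_c + I_c/(y_c·A) = 2.74333 + 0.270549/(2.74333 × 1.349) = 2.74333 + 0.0731065 = 2.81644 m along the plane.
The resultant acts 0.633333 + 0.0731065 = 0.706439 m (along the plate) below the hinge at the top edge, so the moment about the hinge is M = F × 0.706439 = 29.2613 × 0.706439 = 20.6713 kN·m.
A normal force at the bottom, 1.9 m from the hinge, must supply this moment: P = 20.6713/1.9 = 10.8796 kN.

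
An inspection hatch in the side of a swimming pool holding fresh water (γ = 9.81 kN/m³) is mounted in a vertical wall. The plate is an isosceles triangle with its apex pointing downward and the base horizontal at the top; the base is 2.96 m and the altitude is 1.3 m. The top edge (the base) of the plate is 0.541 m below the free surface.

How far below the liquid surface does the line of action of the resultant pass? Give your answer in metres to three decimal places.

h_p = 1.071 m

γ = 9.81 kN/m³.
With the apex down, the centroid sits h/3 = 1.3/3 = 0.433333 m below the base (the top edge), so the centroid depth is h_c = 0.541 + 0.433333 = 0.974333 m.
A = ½ × 2.96 × 1.3 = 1.924 m².
Resultant F = γ·h_c·A = 9.81 × 0.974333 × 1.924 = 18.39 kN.
I_c = b·h³/36 = 2.96 × 1.3³/36 = 0.180642 m⁴.
Centre of pressure: y_p = y_c + I_c/(y_c·A) = 0.974333 + 0.180642/(0.974333 × 1.924) = 0.974333 + 0.0963621 = 1.0707 m along the plane.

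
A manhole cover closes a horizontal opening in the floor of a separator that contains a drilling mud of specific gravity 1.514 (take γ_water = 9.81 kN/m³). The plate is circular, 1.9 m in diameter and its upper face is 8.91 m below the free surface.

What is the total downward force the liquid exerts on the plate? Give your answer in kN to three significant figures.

γ = 1.514 × 9.81 = 14.85234 kN/m³.
The plate is horizontal, so pressure is uniform at p = γ·h = 14.85234 × 8.91 = 132.334 kN/m².
A = π(0.95)² = 2.83529 m².
F = p·A = 132.334 × 2.83529 = 375.205 kN.

F ≈ 375 kN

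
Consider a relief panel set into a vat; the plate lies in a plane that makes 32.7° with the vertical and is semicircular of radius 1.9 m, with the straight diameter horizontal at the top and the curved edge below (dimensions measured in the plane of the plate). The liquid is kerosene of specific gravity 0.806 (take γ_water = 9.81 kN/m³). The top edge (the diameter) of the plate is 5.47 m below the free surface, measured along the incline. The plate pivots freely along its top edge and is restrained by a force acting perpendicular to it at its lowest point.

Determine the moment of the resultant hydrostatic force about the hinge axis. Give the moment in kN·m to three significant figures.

γ = 0.806 × 9.81 = 7.90686 kN/m³.
The plate makes 32.7° with the vertical, i.e. θ = 90° − 32.7° = 57.3° to the horizontal. Measuring y along the incline from the free-surface line, vertical depth h = y·sinθ with sinθ = 0.841511.
The centroid of a semicircle lies 4r/(3π) = 0.806385 m from the diameter, here below the top edge, so y_c = 5.47 + 0.806385 = 6.27638 m and h_c = 6.27638 × 0.841511 = 5.28164 m.
A = πr²/2 = π × 1.9²/2 = 5.67057 m².
Resultant F = γ·h_c·A = 7.90686 × 5.28164 × 5.67057 = 236.81 kN.
I_c = (π/8 − 8/(9π))·r⁴ = 0.109757 × 1.9⁴ = 1.43036 m⁴.
Centre of pressure: y_p = y_c + I_c/(y_c·A) = 6.27638 + 1.43036/(6.27638 × 5.67057) = 6.27638 + 0.0401892 = 6.31657 m along the plane.
The resultant acts 0.806385 + 0.0401892 = 0.846574 m (along the plate) below the hinge at the top edge, so the moment about the hinge is M = F × 0.846574 = 236.81 × 0.846574 = 200.477 kN·m.

M ≈ 200 kN·m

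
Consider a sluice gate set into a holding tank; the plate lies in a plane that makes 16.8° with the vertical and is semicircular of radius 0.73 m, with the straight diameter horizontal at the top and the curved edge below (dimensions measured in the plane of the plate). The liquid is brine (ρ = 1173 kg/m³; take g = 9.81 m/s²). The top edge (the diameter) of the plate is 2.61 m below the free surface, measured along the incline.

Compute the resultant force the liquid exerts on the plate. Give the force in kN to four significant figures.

γ = ρg = 1173 × 9.81 / 1000 = 11.50713 kN/m³.
The plate makes 16.8° with the vertical, i.e. θ = 90° − 16.8° = 73.2° to the horizontal. Measuring y along the incline from the free-surface line, vertical depth h = y·sinθ with sinθ = 0.957319.
The centroid of a semicircle lies 4r/(3π) = 0.309822 m from the diameter, here below the top edge, so y_c = 2.61 + 0.309822 = 2.91982 m and h_c = 2.91982 × 0.957319 = 2.7952 m.
A = πr²/2 = π × 0.73²/2 = 0.837077 m².
Resultant F = γ·h_c·A = 11.50713 × 2.7952 × 0.837077 = 26.9244 kN.

F ≈ 26.92 kN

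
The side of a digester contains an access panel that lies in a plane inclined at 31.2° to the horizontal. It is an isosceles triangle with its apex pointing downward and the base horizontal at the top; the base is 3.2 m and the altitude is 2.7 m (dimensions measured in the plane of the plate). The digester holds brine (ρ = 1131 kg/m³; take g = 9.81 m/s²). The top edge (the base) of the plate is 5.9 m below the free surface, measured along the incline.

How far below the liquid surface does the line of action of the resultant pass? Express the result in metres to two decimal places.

h_p = 3.55 m

γ = ρg = 1131 × 9.81 / 1000 = 11.09511 kN/m³.
Let θ = 31.2° be the plate's angle to the horizontal; measure y along the incline from where the plane meets the free surface. Vertical depth h = y·sinθ with sinθ = 0.518027.
With the apex down, the centroid sits h/3 = 2.7/3 = 0.9 m below the base (the top edge), so y_c = 5.9 + 0.9 = 6.8 m and h_c = 6.8 × 0.518027 = 3.52258 m.
A = ½ × 3.2 × 2.7 = 4.32 m².
Resultant F = γ·h_c·A = 11.09511 × 3.52258 × 4.32 = 168.84 kN.
I_c = b·h³/36 = 3.2 × 2.7³/36 = 1.7496 m⁴.
Centre of pressure: y_p = y_c + I_c/(y_c·A) = 6.8 + 1.7496/(6.8 × 4.32) = 6.8 + 0.0595588 = 6.85956 m along the plane.
Vertically, h_p = y_p·sinθ = 6.85956 × 0.518027 = 3.55344 m.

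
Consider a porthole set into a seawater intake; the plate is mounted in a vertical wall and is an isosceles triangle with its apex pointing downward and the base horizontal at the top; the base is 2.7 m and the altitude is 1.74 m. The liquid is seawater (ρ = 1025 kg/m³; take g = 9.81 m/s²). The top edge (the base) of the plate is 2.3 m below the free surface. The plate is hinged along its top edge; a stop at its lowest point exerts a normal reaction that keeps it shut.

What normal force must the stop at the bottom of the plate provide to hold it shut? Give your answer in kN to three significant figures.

γ = ρg = 1025 × 9.81 / 1000 = 10.05525 kN/m³.
With the apex down, the centroid sits h/3 = 1.74/3 = 0.58 m below the base (the top edge), so the centroid depth is h_c = 2.3 + 0.58 = 2.88 m.
A = ½ × 2.7 × 1.74 = 2.349 m².
Resultant F = γ·h_c·A = 10.05525 × 2.88 × 2.349 = 68.025 kN.
I_c = b·h³/36 = 2.7 × 1.74³/36 = 0.395102 m⁴.
Centre of pressure: y_p = y_c + I_c/(y_c·A) = 2.88 + 0.395102/(2.88 × 2.349) = 2.88 + 0.0584028 = 2.9384 m along the plane.
The resultant acts 0.58 + 0.0584028 = 0.638403 m (along the plate) below the hinge at the top edge, so the moment about the hinge is M = F × 0.638403 = 68.025 × 0.638403 = 43.4274 kN·m.
A normal force at the bottom, 1.74 m from the hinge, must supply this moment: P = 43.4274/1.74 = 24.9583 kN.

P ≈ 25.0 kN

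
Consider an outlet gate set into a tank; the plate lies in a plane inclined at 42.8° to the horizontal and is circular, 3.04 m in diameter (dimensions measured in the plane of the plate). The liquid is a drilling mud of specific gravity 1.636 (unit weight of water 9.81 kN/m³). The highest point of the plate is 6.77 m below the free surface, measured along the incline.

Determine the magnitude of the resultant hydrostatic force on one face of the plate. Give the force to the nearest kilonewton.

F ≈ 656 kN

γ = 1.636 × 9.81 = 16.04916 kN/m³.
Let θ = 42.8° be the plate's angle to the horizontal; measure y along the incline from where the plane meets the free surface. Vertical depth h = y·sinθ with sinθ = 0.679441.
The centroid is at the centre, 1.52 m below the top of the plate, so y_c = 6.77 + 1.52 = 8.29 m and h_c = 8.29 × 0.679441 = 5.63257 m.
A = π(1.52)² = 7.25834 m².
Resultant F = γ·h_c·A = 16.04916 × 5.63257 × 7.25834 = 656.14 kN.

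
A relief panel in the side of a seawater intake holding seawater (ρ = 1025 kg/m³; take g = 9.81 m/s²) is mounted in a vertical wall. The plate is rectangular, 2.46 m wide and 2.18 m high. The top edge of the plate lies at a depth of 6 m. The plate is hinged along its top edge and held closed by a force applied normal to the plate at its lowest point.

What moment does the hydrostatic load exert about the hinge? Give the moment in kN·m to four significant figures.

M ≈ 438.1 kN·m

γ = ρg = 1025 × 9.81 / 1000 = 10.05525 kN/m³.
The centroid lies 2.18/2 = 1.09 m below the top edge, so the centroid depth is h_c = 6 + 1.09 = 7.09 m.
A = 2.46 × 2.18 = 5.3628 m².
Resultant F = γ·h_c·A = 10.05525 × 7.09 × 5.3628 = 382.323 kN.
I_c = b·h³/12 = 2.46 × 2.18³/12 = 2.12385 m⁴.
Centre of pressure: y_p = y_c + I_c/(y_c·A) = 7.09 + 2.12385/(7.09 × 5.3628) = 7.09 + 0.0558581 = 7.14586 m along the plane.
The resultant acts 1.09 + 0.0558581 = 1.14586 m (along the plate) below the hinge at the top edge, so the moment about the hinge is M = F × 1.14586 = 382.323 × 1.14586 = 438.089 kN·m.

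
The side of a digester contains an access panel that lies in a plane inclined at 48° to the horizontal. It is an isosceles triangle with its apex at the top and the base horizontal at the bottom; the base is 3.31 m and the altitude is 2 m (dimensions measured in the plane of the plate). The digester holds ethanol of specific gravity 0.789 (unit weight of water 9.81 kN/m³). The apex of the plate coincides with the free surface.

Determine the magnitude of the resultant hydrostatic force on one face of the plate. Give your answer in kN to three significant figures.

F ≈ 25.4 kN

γ = 0.789 × 9.81 = 7.74009 kN/m³.
Let θ = 48° be the plate's angle to the horizontal; measure y along the incline from where the plane meets the free surface. Vertical depth h = y·sinθ with sinθ = 0.743145.
With the apex up, the centroid sits 2h/3 = 2 × 2/3 = 1.33333 m below the apex, so y_c = 1.33333 m and h_c = 1.33333 × 0.743145 = 0.990858 m.
A = ½ × 3.31 × 2 = 3.31 m².
Resultant F = γ·h_c·A = 7.74009 × 0.990858 × 3.31 = 25.3855 kN.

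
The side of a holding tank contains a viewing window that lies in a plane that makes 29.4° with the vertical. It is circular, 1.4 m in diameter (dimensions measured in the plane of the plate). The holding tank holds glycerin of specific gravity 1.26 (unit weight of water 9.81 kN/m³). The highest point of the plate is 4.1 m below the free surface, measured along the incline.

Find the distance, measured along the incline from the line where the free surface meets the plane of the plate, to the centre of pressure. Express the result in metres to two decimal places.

γ = 1.26 × 9.81 = 12.3606 kN/m³.
The plate makes 29.4° with the vertical, i.e. θ = 90° − 29.4° = 60.6° to the horizontal. Measuring y along the incline from the free-surface line, vertical depth h = y·sinθ with sinθ = 0.871214.
The centroid is at the centre, 0.7 m below the top of the plate, so y_c = 4.1 + 0.7 = 4.8 m and h_c = 4.8 × 0.871214 = 4.18183 m.
A = π(0.7)² = 1.53938 m².
Resultant F = γ·h_c·A = 12.3606 × 4.18183 × 1.53938 = 79.5704 kN.
I_c = πr⁴/4 = π × 0.7⁴/4 = 0.188574 m⁴.
Centre of pressure: y_p = y_c + I_c/(y_c·A) = 4.8 + 0.188574/(4.8 × 1.53938) = 4.8 + 0.0255208 = 4.82552 m along the plane.

y_p = 4.83 m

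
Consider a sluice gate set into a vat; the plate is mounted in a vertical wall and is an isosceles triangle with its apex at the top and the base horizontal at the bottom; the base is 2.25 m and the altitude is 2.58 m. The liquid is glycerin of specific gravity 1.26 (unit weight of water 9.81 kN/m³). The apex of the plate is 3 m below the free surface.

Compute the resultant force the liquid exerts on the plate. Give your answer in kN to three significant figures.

γ = 1.26 × 9.81 = 12.3606 kN/m³.
With the apex up, the centroid sits 2h/3 = 2 × 2.58/3 = 1.72 m below the apex, so the centroid depth is h_c = 3 + 1.72 = 4.72 m.
A = ½ × 2.25 × 2.58 = 2.9025 m².
Resultant F = γ·h_c·A = 12.3606 × 4.72 × 2.9025 = 169.338 kN.

F ≈ 169 kN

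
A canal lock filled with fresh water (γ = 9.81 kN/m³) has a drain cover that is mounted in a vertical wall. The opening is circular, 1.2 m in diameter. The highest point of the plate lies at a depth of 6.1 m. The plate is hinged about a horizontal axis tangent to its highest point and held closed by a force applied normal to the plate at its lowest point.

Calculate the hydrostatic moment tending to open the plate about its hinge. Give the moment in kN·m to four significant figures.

M ≈ 45.60 kN·m

γ = 9.81 kN/m³.
The centroid is at the centre, 0.6 m below the top of the plate, so the centroid depth is h_c = 6.1 + 0.6 = 6.7 m.
A = π(0.6)² = 1.13097 m².
Resultant F = γ·h_c·A = 9.81 × 6.7 × 1.13097 = 74.3353 kN.
I_c = πr⁴/4 = π × 0.6⁴/4 = 0.101788 m⁴.
Centre of pressure: y_p = y_c + I_c/(y_c·A) = 6.7 + 0.101788/(6.7 × 1.13097) = 6.7 + 0.0134329 = 6.71343 m along the plane.
The resultant acts 0.6 + 0.0134329 = 0.613433 m (along the plate) below the hinge at the top edge, so the moment about the hinge is M = F × 0.613433 = 74.3353 × 0.613433 = 45.5997 kN·m.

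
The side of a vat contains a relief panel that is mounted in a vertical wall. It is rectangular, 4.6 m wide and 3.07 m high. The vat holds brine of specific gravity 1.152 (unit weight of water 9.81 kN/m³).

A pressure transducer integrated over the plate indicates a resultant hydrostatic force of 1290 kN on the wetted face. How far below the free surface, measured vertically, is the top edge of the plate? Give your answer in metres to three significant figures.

d_top ≈ 6.55 m

γ = 1.152 × 9.81 = 11.30112 kN/m³.
A = 4.6 × 3.07 = 14.122 m².
From F = γ·h_c·A, the centroid depth is h_c = 1290/(11.30112 × 14.122) = 8.08299 m.
The centroid lies 3.07/2 = 1.535 m below the top edge, so the top edge sits at h_top = 8.08299 − 1.535 = 6.54799 m below the surface.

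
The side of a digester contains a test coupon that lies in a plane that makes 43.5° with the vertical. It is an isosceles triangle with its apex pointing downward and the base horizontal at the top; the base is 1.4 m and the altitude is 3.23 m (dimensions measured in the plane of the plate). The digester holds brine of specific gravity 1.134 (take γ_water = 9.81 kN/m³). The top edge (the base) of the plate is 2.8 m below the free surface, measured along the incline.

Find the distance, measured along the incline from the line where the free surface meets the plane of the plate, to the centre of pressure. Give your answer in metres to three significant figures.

γ = 1.134 × 9.81 = 11.12454 kN/m³.
The plate makes 43.5° with the vertical, i.e. θ = 90° − 43.5° = 46.5° to the horizontal. Measuring y along the incline from the free-surface line, vertical depth h = y·sinθ with sinθ = 0.725374.
With the apex down, the centroid sits h/3 = 3.23/3 = 1.07667 m below the base (the top edge), so y_c = 2.8 + 1.07667 = 3.87667 m and h_c = 3.87667 × 0.725374 = 2.81204 m.
A = ½ × 1.4 × 3.23 = 2.261 m².
Resultant F = γ·h_c·A = 11.12454 × 2.81204 × 2.261 = 70.7301 kN.
I_c = b·h³/36 = 1.4 × 3.23³/36 = 1.31049 m⁴.
Centre of pressure: y_p = y_c + I_c/(y_c·A) = 3.87667 + 1.31049/(3.87667 × 2.261) = 3.87667 + 0.149511 = 4.02618 m along the plane.

y_p = 4.03 m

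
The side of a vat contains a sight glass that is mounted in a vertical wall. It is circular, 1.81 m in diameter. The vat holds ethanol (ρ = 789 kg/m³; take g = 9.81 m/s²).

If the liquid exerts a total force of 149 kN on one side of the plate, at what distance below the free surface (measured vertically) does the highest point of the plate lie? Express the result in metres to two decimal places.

d_top ≈ 6.58 m

γ = ρg = 789 × 9.81 / 1000 = 7.74009 kN/m³.
A = π(0.905)² = 2.57304 m².
From F = γ·h_c·A, the centroid depth is h_c = 149/(7.74009 × 2.57304) = 7.48159 m.
The centroid is at the centre, 0.905 m below the top of the plate, so the highest point sits at h_top = 7.48159 − 0.905 = 6.57659 m below the surface.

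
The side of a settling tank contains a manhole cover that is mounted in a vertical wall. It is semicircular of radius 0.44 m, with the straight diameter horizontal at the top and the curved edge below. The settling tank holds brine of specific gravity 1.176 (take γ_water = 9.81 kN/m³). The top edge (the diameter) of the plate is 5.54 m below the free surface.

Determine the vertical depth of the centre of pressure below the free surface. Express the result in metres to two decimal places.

h_p = 5.73 m

γ = 1.176 × 9.81 = 11.53656 kN/m³.
The centroid of a semicircle lies 4r/(3π) = 0.186742 m from the diameter, here below the top edge, so the centroid depth is h_c = 5.54 + 0.186742 = 5.72674 m.
A = πr²/2 = π × 0.44²/2 = 0.304106 m².
Resultant F = γ·h_c·A = 11.53656 × 5.72674 × 0.304106 = 20.0913 kN.
I_c = (π/8 − 8/(9π))·r⁴ = 0.109757 × 0.44⁴ = 0.0041138 m⁴.
Centre of pressure: y_p = y_c + I_c/(y_c·A) = 5.72674 + 0.0041138/(5.72674 × 0.304106) = 5.72674 + 0.00236217 = 5.7291 m along the plane.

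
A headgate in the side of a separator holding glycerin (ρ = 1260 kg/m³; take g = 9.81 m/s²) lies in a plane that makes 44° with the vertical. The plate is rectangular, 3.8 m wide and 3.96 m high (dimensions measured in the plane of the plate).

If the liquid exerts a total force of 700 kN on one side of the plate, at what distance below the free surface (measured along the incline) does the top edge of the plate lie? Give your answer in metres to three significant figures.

γ = ρg = 1260 × 9.81 / 1000 = 12.3606 kN/m³.
A = 3.8 × 3.96 = 15.048 m².
From F = γ·h_c·A, the centroid depth is h_c = 700/(12.3606 × 15.048) = 3.76339 m.
The plate makes 44° with the vertical, i.e. θ = 90° − 44° = 46° to the horizontal. Measuring y along the incline from the free-surface line, vertical depth h = y·sinθ with sinθ = 0.719340.
Along the incline, y_c = h_c/sinθ = 3.76339/0.719340 = 5.23173 m.
The centroid lies 3.96/2 = 1.98 m below the top edge, so the top edge sits at y_top = 5.23173 − 1.98 = 3.25173 m along the incline.

y_top ≈ 3.25 m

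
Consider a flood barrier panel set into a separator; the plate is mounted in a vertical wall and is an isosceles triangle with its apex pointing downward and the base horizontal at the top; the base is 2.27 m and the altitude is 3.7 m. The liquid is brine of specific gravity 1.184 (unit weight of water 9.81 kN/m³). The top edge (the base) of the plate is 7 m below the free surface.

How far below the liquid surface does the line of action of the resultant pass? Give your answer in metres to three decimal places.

γ = 1.184 × 9.81 = 11.61504 kN/m³.
With the apex down, the centroid sits h/3 = 3.7/3 = 1.23333 m below the base (the top edge), so the centroid depth is h_c = 7 + 1.23333 = 8.23333 m.
A = ½ × 2.27 × 3.7 = 4.1995 m².
Resultant F = γ·h_c·A = 11.61504 × 8.23333 × 4.1995 = 401.6 kN.
I_c = b·h³/36 = 2.27 × 3.7³/36 = 3.19395 m⁴.
Centre of pressure: y_p = y_c + I_c/(y_c·A) = 8.23333 + 3.19395/(8.23333 × 4.1995) = 8.23333 + 0.0923751 = 8.32571 m along the plane.

h_p = 8.326 m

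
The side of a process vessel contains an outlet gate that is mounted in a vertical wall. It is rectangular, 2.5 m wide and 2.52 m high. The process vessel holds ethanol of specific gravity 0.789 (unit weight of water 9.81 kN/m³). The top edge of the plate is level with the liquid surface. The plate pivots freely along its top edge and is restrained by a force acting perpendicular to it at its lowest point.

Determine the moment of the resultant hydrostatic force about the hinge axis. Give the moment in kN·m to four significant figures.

γ = 0.789 × 9.81 = 7.74009 kN/m³.
The centroid lies 2.52/2 = 1.26 m below the top edge, so the centroid depth is h_c = 1.26 m.
A = 2.5 × 2.52 = 6.3 m².
Resultant F = γ·h_c·A = 7.74009 × 1.26 × 6.3 = 61.4408 kN.
I_c = b·h³/12 = 2.5 × 2.52³/12 = 3.33396 m⁴.
Centre of pressure: y_p = y_c + I_c/(y_c·A) = 1.26 + 3.33396/(1.26 × 6.3) = 1.26 + 0.42 = 1.68 m along the plane.
The resultant acts 1.26 + 0.42 = 1.68 m (along the plate) below the hinge at the top edge, so the moment about the hinge is M = F × 1.68 = 61.4408 × 1.68 = 103.221 kN·m.

M ≈ 103.2 kN·m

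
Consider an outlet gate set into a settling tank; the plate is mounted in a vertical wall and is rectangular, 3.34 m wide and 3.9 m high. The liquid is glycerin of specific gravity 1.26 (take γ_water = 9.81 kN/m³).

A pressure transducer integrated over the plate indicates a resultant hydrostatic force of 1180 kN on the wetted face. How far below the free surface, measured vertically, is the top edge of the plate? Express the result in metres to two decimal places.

d_top ≈ 5.38 m

γ = 1.26 × 9.81 = 12.3606 kN/m³.
A = 3.34 × 3.9 = 13.026 m².
From F = γ·h_c·A, the centroid depth is h_c = 1180/(12.3606 × 13.026) = 7.32877 m.
The centroid lies 3.9/2 = 1.95 m below the top edge, so the top edge sits at h_top = 7.32877 − 1.95 = 5.37877 m below the surface.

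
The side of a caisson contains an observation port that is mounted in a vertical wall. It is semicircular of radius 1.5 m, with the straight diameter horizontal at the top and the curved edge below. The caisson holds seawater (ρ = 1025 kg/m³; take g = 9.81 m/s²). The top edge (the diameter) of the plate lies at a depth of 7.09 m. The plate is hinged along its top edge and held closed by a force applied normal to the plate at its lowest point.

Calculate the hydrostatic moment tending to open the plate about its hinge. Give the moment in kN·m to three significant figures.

γ = ρg = 1025 × 9.81 / 1000 = 10.05525 kN/m³.
The centroid of a semicircle lies 4r/(3π) = 0.63662 m from the diameter, here below the top edge, so the centroid depth is h_c = 7.09 + 0.63662 = 7.72662 m.
A = πr²/2 = π × 1.5²/2 = 3.53429 m².
Resultant F = γ·h_c·A = 10.05525 × 7.72662 × 3.53429 = 274.59 kN.
I_c = (π/8 − 8/(9π))·r⁴ = 0.109757 × 1.5⁴ = 0.555645 m⁴.
Centre of pressure: y_p = y_c + I_c/(y_c·A) = 7.72662 + 0.555645/(7.72662 × 3.53429) = 7.72662 + 0.0203472 = 7.74697 m along the plane.
The resultant acts 0.63662 + 0.0203472 = 0.656967 m (along the plate) below the hinge at the top edge, so the moment about the hinge is M = F × 0.656967 = 274.59 × 0.656967 = 180.397 kN·m.

M ≈ 180 kN·m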